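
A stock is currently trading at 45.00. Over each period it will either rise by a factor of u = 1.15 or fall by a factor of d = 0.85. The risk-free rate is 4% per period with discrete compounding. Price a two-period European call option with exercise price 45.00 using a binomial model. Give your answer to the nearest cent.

5.38

Risk-neutral probability p = (1 + 0.04 − 0.85)/(1.15 − 0.85) = 0.1900/0.3000 = 0.6333
Terminal stock prices: S_uu = 59.51, S_ud = 43.99, S_dd = 32.51
Terminal payoffs (S − K): max(14.51, 0) = 14.51, max(-1.013, 0) = 0, max(-12.49, 0) = 0
Node u (S = 51.75): V_u = 1/1.04·[0.6333·14.5125 + 0.3667·0.0000] = 8.8377
Node d (S = 38.25): V_d = 1/1.04·[0.6333·0.0000 + 0.3667·0.0000] = 0.0000
Node 0 (S = 45): V_0 = 1/1.04·[0.6333·8.8377 + 0.3667·0.0000] = 5.3820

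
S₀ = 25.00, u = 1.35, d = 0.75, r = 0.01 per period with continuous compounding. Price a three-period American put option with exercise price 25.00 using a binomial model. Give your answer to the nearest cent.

Risk-neutral probability p = (e^0.01 − 0.75)/(1.35 − 0.75) = 0.2601/0.6000 = 0.4334
Terminal stock prices: S_uuu = 61.51, S_uud = 34.17, S_udd = 18.98, S_ddd = 10.55
Terminal payoffs (K − S): max(-36.51, 0) = 0, max(-9.172, 0) = 0, max(6.016, 0) = 6.016, max(14.45, 0) = 14.45
Node uu (S = 45.56): continuation = e^(−0.01)·[0.4334·0.0000 + 0.5666·0.0000] = 0.0000; exercise value = 0.0000 ≤ continuation, so V_uu = 0.0000
Node ud (S = 25.31): continuation = e^(−0.01)·[0.4334·0.0000 + 0.5666·6.0156] = 3.3744; exercise value = 0.0000 ≤ continuation, so V_ud = 3.3744
Node dd (S = 14.06): continuation = e^(−0.01)·[0.4334·6.0156 + 0.5666·14.4531] = 10.6887; exercise value = 10.9375 > continuation, so V_dd = 10.9375 (exercise)
Node u (S = 33.75): continuation = e^(−0.01)·[0.4334·0.0000 + 0.5666·3.3744] = 1.8929; exercise value = 0.0000 ≤ continuation, so V_u = 1.8929
Node d (S = 18.75): continuation = e^(−0.01)·[0.4334·3.3744 + 0.5666·10.9375] = 7.5833; exercise value = 6.2500 ≤ continuation, so V_d = 7.5833
Node 0 (S = 25): continuation = e^(−0.01)·[0.4334·1.8929 + 0.5666·7.5833] = 5.0661; exercise value = 0.0000 ≤ continuation, so V_0 = 5.0661

5.07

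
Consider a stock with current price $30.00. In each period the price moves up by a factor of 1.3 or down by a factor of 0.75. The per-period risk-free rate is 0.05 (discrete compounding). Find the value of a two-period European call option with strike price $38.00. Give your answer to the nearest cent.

$3.43

Risk-neutral probability p = (1 + 0.05 − 0.75)/(1.3 − 0.75) = 0.3000/0.5500 = 0.5455
Terminal stock prices: S_uu = 50.7, S_ud = 29.25, S_dd = 16.88
Terminal payoffs (S − K): max(12.7, 0) = 12.7, max(-8.75, 0) = 0, max(-21.12, 0) = 0
Node u (S = 39): V_u = 1/1.05·[0.5455·12.7000 + 0.4545·0.0000] = 6.5974
Node d (S = 22.5): V_d = 1/1.05·[0.5455·0.0000 + 0.4545·0.0000] = 0.0000
Node 0 (S = 30): V_0 = 1/1.05·[0.5455·6.5974 + 0.4545·0.0000] = 3.4272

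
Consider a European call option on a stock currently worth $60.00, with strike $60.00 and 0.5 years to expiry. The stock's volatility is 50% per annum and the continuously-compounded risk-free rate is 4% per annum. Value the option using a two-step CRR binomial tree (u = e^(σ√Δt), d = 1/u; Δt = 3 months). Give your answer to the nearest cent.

$7.99

CRR parameters: u = e^(σ√Δt) = e^(0.5·√0.25) = 1.2840, d = 1/u = 0.7788
Per-period rate: rΔt = 0.04·0.25 = 0.01, so R = e^0.01 = 1.0101
Risk-neutral probability p = (e^0.01 − 0.7788)/(1.2840 − 0.7788) = 0.2312/0.5052 = 0.4577
Terminal stock prices: S_uu = 98.92, S_ud = 60, S_dd = 36.39
Terminal payoffs (S − K): max(38.92, 0) = 38.92, max(0, 0) = 0, max(-23.61, 0) = 0
Node u (S = 77.04): V_u = e^(−0.01)·[0.4577·38.9233 + 0.5423·0.0000] = 17.6385
Node d (S = 46.73): V_d = e^(−0.01)·[0.4577·0.0000 + 0.5423·0.0000] = 0.0000
Node 0 (S = 60): V_0 = e^(−0.01)·[0.4577·17.6385 + 0.5423·0.0000] = 7.9931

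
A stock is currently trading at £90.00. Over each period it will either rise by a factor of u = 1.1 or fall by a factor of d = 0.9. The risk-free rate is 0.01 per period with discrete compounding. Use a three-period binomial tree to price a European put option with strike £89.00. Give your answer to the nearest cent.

£4.93

Risk-neutral probability p = (1 + 0.01 − 0.9)/(1.1 − 0.9) = 0.1100/0.2000 = 0.5500
Terminal stock prices: S_uuu = 119.8, S_uud = 98.01, S_udd = 80.19, S_ddd = 65.61
Terminal payoffs (K − S): max(-30.79, 0) = 0, max(-9.01, 0) = 0, max(8.81, 0) = 8.81, max(23.39, 0) = 23.39
Node uu (S = 108.9): V_uu = 1/1.01·[0.5500·0.0000 + 0.4500·0.0000] = 0.0000
Node ud (S = 89.1): V_ud = 1/1.01·[0.5500·0.0000 + 0.4500·8.8100] = 3.9252
Node dd (S = 72.9): V_dd = 1/1.01·[0.5500·8.8100 + 0.4500·23.3900] = 15.2188
Node u (S = 99): V_u = 1/1.01·[0.5500·0.0000 + 0.4500·3.9252] = 1.7489
Node d (S = 81): V_d = 1/1.01·[0.5500·3.9252 + 0.4500·15.2188] = 8.9182
Node 0 (S = 90): V_0 = 1/1.01·[0.5500·1.7489 + 0.4500·8.9182] = 4.9258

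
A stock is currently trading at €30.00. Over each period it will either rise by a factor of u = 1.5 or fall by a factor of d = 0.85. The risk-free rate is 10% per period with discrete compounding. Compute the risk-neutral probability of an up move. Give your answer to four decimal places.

p = 0.3846

Risk-neutral probability p = (1 + 0.1 − 0.85)/(1.5 − 0.85) = 0.2500/0.6500 = 0.3846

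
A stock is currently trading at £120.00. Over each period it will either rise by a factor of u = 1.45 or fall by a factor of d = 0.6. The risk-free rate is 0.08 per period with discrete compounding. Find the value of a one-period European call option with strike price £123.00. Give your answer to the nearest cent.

£26.67

Risk-neutral probability p = (1 + 0.08 − 0.6)/(1.45 − 0.6) = 0.4800/0.8500 = 0.5647
Terminal stock prices: S_u = 174, S_d = 72
Terminal payoffs (S − K): max(51, 0) = 51, max(-51, 0) = 0
Node 0 (S = 120): V_0 = 1/1.08·[0.5647·51.0000 + 0.4353·0.0000] = 26.6667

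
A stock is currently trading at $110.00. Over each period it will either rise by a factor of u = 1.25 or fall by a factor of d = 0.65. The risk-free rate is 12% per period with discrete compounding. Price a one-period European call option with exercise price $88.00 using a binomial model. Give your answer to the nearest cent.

$34.62

Risk-neutral probability p = (1 + 0.12 − 0.65)/(1.25 − 0.65) = 0.4700/0.6000 = 0.7833
Terminal stock prices: S_u = 137.5, S_d = 71.5
Terminal payoffs (S − K): max(49.5, 0) = 49.5, max(-16.5, 0) = 0
Node 0 (S = 110): V_0 = 1/1.12·[0.7833·49.5000 + 0.2167·0.0000] = 34.6205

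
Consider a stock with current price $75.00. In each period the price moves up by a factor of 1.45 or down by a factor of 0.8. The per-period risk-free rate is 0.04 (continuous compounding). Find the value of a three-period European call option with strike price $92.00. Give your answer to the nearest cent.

Risk-neutral probability p = (e^0.04 − 0.8)/(1.45 − 0.8) = 0.2408/0.6500 = 0.3705
Terminal stock prices: S_uuu = 228.6, S_uud = 126.2, S_udd = 69.6, S_ddd = 38.4
Terminal payoffs (S − K): max(136.6, 0) = 136.6, max(34.15, 0) = 34.15, max(-22.4, 0) = 0, max(-53.6, 0) = 0
Node uu (S = 157.7): V_uu = e^(−0.04)·[0.3705·136.6469 + 0.6295·34.1500] = 69.2949
Node ud (S = 87): V_ud = e^(−0.04)·[0.3705·34.1500 + 0.6295·0.0000] = 12.1557
Node dd (S = 48): V_dd = e^(−0.04)·[0.3705·0.0000 + 0.6295·0.0000] = 0.0000
Node u (S = 108.8): V_u = e^(−0.04)·[0.3705·69.2949 + 0.6295·12.1557] = 32.0179
Node d (S = 60): V_d = e^(−0.04)·[0.3705·12.1557 + 0.6295·0.0000] = 4.3269
Node 0 (S = 75): V_0 = e^(−0.04)·[0.3705·32.0179 + 0.6295·4.3269] = 14.0139

$14.01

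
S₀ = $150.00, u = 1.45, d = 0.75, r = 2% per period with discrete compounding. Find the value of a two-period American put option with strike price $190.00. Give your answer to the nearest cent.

$52.79

Risk-neutral probability p = (1 + 0.02 − 0.75)/(1.45 − 0.75) = 0.2700/0.7000 = 0.3857
Terminal stock prices: S_uu = 315.4, S_ud = 163.1, S_dd = 84.38
Terminal payoffs (K − S): max(-125.4, 0) = 0, max(26.88, 0) = 26.88, max(105.6, 0) = 105.6
Node u (S = 217.5): continuation = 1/1.02·[0.3857·0.0000 + 0.6143·26.8750] = 16.1852; exercise value = 0.0000 ≤ continuation, so V_u = 16.1852
Node d (S = 112.5): continuation = 1/1.02·[0.3857·26.8750 + 0.6143·105.6250] = 73.7745; exercise value = 77.5000 > continuation, so V_d = 77.5000 (exercise)
Node 0 (S = 150): continuation = 1/1.02·[0.3857·16.1852 + 0.6143·77.5000] = 52.7941; exercise value = 40.0000 ≤ continuation, so V_0 = 52.7941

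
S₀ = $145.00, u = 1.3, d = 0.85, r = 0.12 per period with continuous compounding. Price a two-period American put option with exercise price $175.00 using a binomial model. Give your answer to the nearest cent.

$30.00

Risk-neutral probability p = (e^0.12 − 0.85)/(1.3 − 0.85) = 0.2775/0.4500 = 0.6167
Terminal stock prices: S_uu = 245.1, S_ud = 160.2, S_dd = 104.8
Terminal payoffs (K − S): max(-70.05, 0) = 0, max(14.78, 0) = 14.78, max(70.24, 0) = 70.24
Node u (S = 188.5): continuation = e^(−0.12)·[0.6167·0.0000 + 0.3833·14.7750] = 5.0234; exercise value = 0.0000 ≤ continuation, so V_u = 5.0234
Node d (S = 123.2): continuation = e^(−0.12)·[0.6167·14.7750 + 0.3833·70.2375] = 31.9611; exercise value = 51.7500 > continuation, so V_d = 51.7500 (exercise)
Node 0 (S = 145): continuation = e^(−0.12)·[0.6167·5.0234 + 0.3833·51.7500] = 20.3420; exercise value = 30.0000 > continuation, so V_0 = 30.0000 (exercise)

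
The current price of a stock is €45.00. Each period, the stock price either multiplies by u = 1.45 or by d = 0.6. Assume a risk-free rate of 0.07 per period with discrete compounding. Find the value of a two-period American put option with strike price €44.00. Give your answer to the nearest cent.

€8.15

Risk-neutral probability p = (1 + 0.07 − 0.6)/(1.45 − 0.6) = 0.4700/0.8500 = 0.5529
Terminal stock prices: S_uu = 94.61, S_ud = 39.15, S_dd = 16.2
Terminal payoffs (K − S): max(-50.61, 0) = 0, max(4.85, 0) = 4.85, max(27.8, 0) = 27.8
Node u (S = 65.25): continuation = 1/1.07·[0.5529·0.0000 + 0.4471·4.8500] = 2.0264; exercise value = 0.0000 ≤ continuation, so V_u = 2.0264
Node d (S = 27): continuation = 1/1.07·[0.5529·4.8500 + 0.4471·27.8000] = 14.1215; exercise value = 17.0000 > continuation, so V_d = 17.0000 (exercise)
Node 0 (S = 45): continuation = 1/1.07·[0.5529·2.0264 + 0.4471·17.0000] = 8.1500; exercise value = 0.0000 ≤ continuation, so V_0 = 8.1500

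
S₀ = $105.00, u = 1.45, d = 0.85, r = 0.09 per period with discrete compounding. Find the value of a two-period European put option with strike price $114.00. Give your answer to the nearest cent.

Risk-neutral probability p = (1 + 0.09 − 0.85)/(1.45 − 0.85) = 0.2400/0.6000 = 0.4000
Terminal stock prices: S_uu = 220.8, S_ud = 129.4, S_dd = 75.86
Terminal payoffs (K − S): max(-106.8, 0) = 0, max(-15.41, 0) = 0, max(38.14, 0) = 38.14
Node u (S = 152.2): V_u = 1/1.09·[0.4000·0.0000 + 0.6000·0.0000] = 0.0000
Node d (S = 89.25): V_d = 1/1.09·[0.4000·0.0000 + 0.6000·38.1375] = 20.9931
Node 0 (S = 105): V_0 = 1/1.09·[0.4000·0.0000 + 0.6000·20.9931] = 11.5558

$11.56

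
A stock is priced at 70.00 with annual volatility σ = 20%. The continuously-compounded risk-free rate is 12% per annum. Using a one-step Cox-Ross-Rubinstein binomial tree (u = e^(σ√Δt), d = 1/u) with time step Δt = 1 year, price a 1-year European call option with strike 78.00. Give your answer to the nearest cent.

5.10

CRR parameters: u = e^(σ√Δt) = e^(0.2·√1) = 1.2214, d = 1/u = 0.8187
Per-period rate: rΔt = 0.12·1 = 0.12, so R = e^0.12 = 1.1275
Risk-neutral probability p = (e^0.12 − 0.8187)/(1.2214 − 0.8187) = 0.3088/0.4027 = 0.7668
Terminal stock prices: S_u = 85.5, S_d = 57.31
Terminal payoffs (S − K): max(7.498, 0) = 7.498, max(-20.69, 0) = 0
Node 0 (S = 70): V_0 = e^(−0.12)·[0.7668·7.4982 + 0.2332·0.0000] = 5.0994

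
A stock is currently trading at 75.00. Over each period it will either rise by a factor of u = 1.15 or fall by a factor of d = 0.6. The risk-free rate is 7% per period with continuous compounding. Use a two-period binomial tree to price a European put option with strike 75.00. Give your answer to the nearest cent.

5.72

Risk-neutral probability p = (e^0.07 − 0.6)/(1.15 − 0.6) = 0.4725/0.5500 = 0.8591
Terminal stock prices: S_uu = 99.19, S_ud = 51.75, S_dd = 27
Terminal payoffs (K − S): max(-24.19, 0) = 0, max(23.25, 0) = 23.25, max(48, 0) = 48
Node u (S = 86.25): V_u = e^(−0.07)·[0.8591·0.0000 + 0.1409·23.2500] = 3.0543
Node d (S = 45): V_d = e^(−0.07)·[0.8591·23.2500 + 0.1409·48.0000] = 24.9295
Node 0 (S = 75): V_0 = e^(−0.07)·[0.8591·3.0543 + 0.1409·24.9295] = 5.7216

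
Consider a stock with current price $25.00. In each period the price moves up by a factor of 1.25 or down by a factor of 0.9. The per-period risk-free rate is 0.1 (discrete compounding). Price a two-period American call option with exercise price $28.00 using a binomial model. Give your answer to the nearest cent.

Risk-neutral probability p = (1 + 0.1 − 0.9)/(1.25 − 0.9) = 0.2000/0.3500 = 0.5714
Terminal stock prices: S_uu = 39.06, S_ud = 28.12, S_dd = 20.25
Terminal payoffs (S − K): max(11.06, 0) = 11.06, max(0.125, 0) = 0.125, max(-7.75, 0) = 0
Node u (S = 31.25): continuation = 1/1.1·[0.5714·11.0625 + 0.4286·0.1250] = 5.7955; exercise value = 3.2500 ≤ continuation, so V_u = 5.7955
Node d (S = 22.5): continuation = 1/1.1·[0.5714·0.1250 + 0.4286·0.0000] = 0.0649; exercise value = 0.0000 ≤ continuation, so V_d = 0.0649
Node 0 (S = 25): continuation = 1/1.1·[0.5714·5.7955 + 0.4286·0.0649] = 3.0359; exercise value = 0.0000 ≤ continuation, so V_0 = 3.0359

$3.04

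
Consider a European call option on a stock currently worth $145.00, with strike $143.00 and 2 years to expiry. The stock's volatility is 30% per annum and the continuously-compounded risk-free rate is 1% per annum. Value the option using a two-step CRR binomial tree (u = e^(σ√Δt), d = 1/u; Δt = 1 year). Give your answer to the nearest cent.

CRR parameters: u = e^(σ√Δt) = e^(0.3·√1) = 1.3499, d = 1/u = 0.7408
Per-period rate: rΔt = 0.01·1 = 0.01, so R = e^0.01 = 1.0101
Risk-neutral probability p = (e^0.01 − 0.7408)/(1.3499 − 0.7408) = 0.2692/0.6090 = 0.4421
Terminal stock prices: S_uu = 264.2, S_ud = 145, S_dd = 79.58
Terminal payoffs (S − K): max(121.2, 0) = 121.2, max(2, 0) = 2, max(-63.42, 0) = 0
Node u (S = 195.7): V_u = e^(−0.01)·[0.4421·121.2072 + 0.5579·2.0000] = 54.1524
Node d (S = 107.4): V_d = e^(−0.01)·[0.4421·2.0000 + 0.5579·0.0000] = 0.8753
Node 0 (S = 145): V_0 = e^(−0.01)·[0.4421·54.1524 + 0.5579·0.8753] = 24.1839

$24.18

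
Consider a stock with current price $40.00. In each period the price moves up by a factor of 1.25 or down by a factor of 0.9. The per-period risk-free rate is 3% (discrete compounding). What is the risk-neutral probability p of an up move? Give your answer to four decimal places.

p = 0.3714

Risk-neutral probability p = (1 + 0.03 − 0.9)/(1.25 − 0.9) = 0.1300/0.3500 = 0.3714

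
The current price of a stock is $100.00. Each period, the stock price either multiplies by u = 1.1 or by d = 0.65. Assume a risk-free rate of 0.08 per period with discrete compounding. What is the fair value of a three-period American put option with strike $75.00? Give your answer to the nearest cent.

$0.54

Risk-neutral probability p = (1 + 0.08 − 0.65)/(1.1 − 0.65) = 0.4300/0.4500 = 0.9556
Terminal stock prices: S_uuu = 133.1, S_uud = 78.65, S_udd = 46.48, S_ddd = 27.46
Terminal payoffs (K − S): max(-58.1, 0) = 0, max(-3.65, 0) = 0, max(28.52, 0) = 28.52, max(47.54, 0) = 47.54
Node uu (S = 121): continuation = 1/1.08·[0.9556·0.0000 + 0.0444·0.0000] = 0.0000; exercise value = 0.0000 ≤ continuation, so V_uu = 0.0000
Node ud (S = 71.5): continuation = 1/1.08·[0.9556·0.0000 + 0.0444·28.5250] = 1.1739; exercise value = 3.5000 > continuation, so V_ud = 3.5000 (exercise)
Node dd (S = 42.25): continuation = 1/1.08·[0.9556·28.5250 + 0.0444·47.5375] = 27.1944; exercise value = 32.7500 > continuation, so V_dd = 32.7500 (exercise)
Node u (S = 110): continuation = 1/1.08·[0.9556·0.0000 + 0.0444·3.5000] = 0.1440; exercise value = 0.0000 ≤ continuation, so V_u = 0.1440
Node d (S = 65): continuation = 1/1.08·[0.9556·3.5000 + 0.0444·32.7500] = 4.4444; exercise value = 10.0000 > continuation, so V_d = 10.0000 (exercise)
Node 0 (S = 100): continuation = 1/1.08·[0.9556·0.1440 + 0.0444·10.0000] = 0.5390; exercise value = 0.0000 ≤ continuation, so V_0 = 0.5390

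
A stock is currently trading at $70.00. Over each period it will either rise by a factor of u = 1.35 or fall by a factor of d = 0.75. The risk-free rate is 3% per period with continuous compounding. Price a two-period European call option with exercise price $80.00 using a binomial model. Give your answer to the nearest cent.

$9.79

Risk-neutral probability p = (e^0.03 − 0.75)/(1.35 − 0.75) = 0.2805/0.6000 = 0.4674
Terminal stock prices: S_uu = 127.6, S_ud = 70.88, S_dd = 39.38
Terminal payoffs (S − K): max(47.58, 0) = 47.58, max(-9.125, 0) = 0, max(-40.62, 0) = 0
Node u (S = 94.5): V_u = e^(−0.03)·[0.4674·47.5750 + 0.5326·0.0000] = 21.5805
Node d (S = 52.5): V_d = e^(−0.03)·[0.4674·0.0000 + 0.5326·0.0000] = 0.0000
Node 0 (S = 70): V_0 = e^(−0.03)·[0.4674·21.5805 + 0.5326·0.0000] = 9.7891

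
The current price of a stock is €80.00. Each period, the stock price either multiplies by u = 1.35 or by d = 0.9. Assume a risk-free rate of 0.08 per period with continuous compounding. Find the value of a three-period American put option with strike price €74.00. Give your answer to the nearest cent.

Risk-neutral probability p = (e^0.08 − 0.9)/(1.35 − 0.9) = 0.1833/0.4500 = 0.4073
Terminal stock prices: S_uuu = 196.8, S_uud = 131.2, S_udd = 87.48, S_ddd = 58.32
Terminal payoffs (K − S): max(-122.8, 0) = 0, max(-57.22, 0) = 0, max(-13.48, 0) = 0, max(15.68, 0) = 15.68
Node uu (S = 145.8): continuation = e^(−0.08)·[0.4073·0.0000 + 0.5927·0.0000] = 0.0000; exercise value = 0.0000 ≤ continuation, so V_uu = 0.0000
Node ud (S = 97.2): continuation = e^(−0.08)·[0.4073·0.0000 + 0.5927·0.0000] = 0.0000; exercise value = 0.0000 ≤ continuation, so V_ud = 0.0000
Node dd (S = 64.8): continuation = e^(−0.08)·[0.4073·0.0000 + 0.5927·15.6800] = 8.5789; exercise value = 9.2000 > continuation, so V_dd = 9.2000 (exercise)
Node u (S = 108): continuation = e^(−0.08)·[0.4073·0.0000 + 0.5927·0.0000] = 0.0000; exercise value = 0.0000 ≤ continuation, so V_u = 0.0000
Node d (S = 72): continuation = e^(−0.08)·[0.4073·0.0000 + 0.5927·9.2000] = 5.0336; exercise value = 2.0000 ≤ continuation, so V_d = 5.0336
Node 0 (S = 80): continuation = e^(−0.08)·[0.4073·0.0000 + 0.5927·5.0336] = 2.7540; exercise value = 0.0000 ≤ continuation, so V_0 = 2.7540

€2.75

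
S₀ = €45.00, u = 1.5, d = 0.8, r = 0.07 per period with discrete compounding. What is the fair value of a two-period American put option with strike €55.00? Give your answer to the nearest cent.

Risk-neutral probability p = (1 + 0.07 − 0.8)/(1.5 − 0.8) = 0.2700/0.7000 = 0.3857
Terminal stock prices: S_uu = 101.2, S_ud = 54, S_dd = 28.8
Terminal payoffs (K − S): max(-46.25, 0) = 0, max(1, 0) = 1, max(26.2, 0) = 26.2
Node u (S = 67.5): continuation = 1/1.07·[0.3857·0.0000 + 0.6143·1.0000] = 0.5741; exercise value = 0.0000 ≤ continuation, so V_u = 0.5741
Node d (S = 36): continuation = 1/1.07·[0.3857·1.0000 + 0.6143·26.2000] = 15.4019; exercise value = 19.0000 > continuation, so V_d = 19.0000 (exercise)
Node 0 (S = 45): continuation = 1/1.07·[0.3857·0.5741 + 0.6143·19.0000] = 11.1148; exercise value = 10.0000 ≤ continuation, so V_0 = 11.1148

€11.11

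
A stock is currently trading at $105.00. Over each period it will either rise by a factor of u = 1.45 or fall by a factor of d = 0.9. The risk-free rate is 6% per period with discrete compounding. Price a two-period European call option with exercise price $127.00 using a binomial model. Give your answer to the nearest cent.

Risk-neutral probability p = (1 + 0.06 − 0.9)/(1.45 − 0.9) = 0.1600/0.5500 = 0.2909
Terminal stock prices: S_uu = 220.8, S_ud = 137, S_dd = 85.05
Terminal payoffs (S − K): max(93.76, 0) = 93.76, max(10.03, 0) = 10.03, max(-41.95, 0) = 0
Node u (S = 152.2): V_u = 1/1.06·[0.2909·93.7625 + 0.7091·10.0250] = 32.4387
Node d (S = 94.5): V_d = 1/1.06·[0.2909·10.0250 + 0.7091·0.0000] = 2.7513
Node 0 (S = 105): V_0 = 1/1.06·[0.2909·32.4387 + 0.7091·2.7513] = 10.7430

$10.74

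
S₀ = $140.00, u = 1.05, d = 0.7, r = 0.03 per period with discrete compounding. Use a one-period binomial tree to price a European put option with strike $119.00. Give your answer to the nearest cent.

Risk-neutral probability p = (1 + 0.03 − 0.7)/(1.05 − 0.7) = 0.3300/0.3500 = 0.9429
Terminal stock prices: S_u = 147, S_d = 98
Terminal payoffs (K − S): max(-28, 0) = 0, max(21, 0) = 21
Node 0 (S = 140): V_0 = 1/1.03·[0.9429·0.0000 + 0.0571·21.0000] = 1.1650

$1.17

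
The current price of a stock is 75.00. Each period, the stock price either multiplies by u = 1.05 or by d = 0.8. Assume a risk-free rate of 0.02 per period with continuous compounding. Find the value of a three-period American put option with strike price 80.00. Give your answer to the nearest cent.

Risk-neutral probability p = (e^0.02 − 0.8)/(1.05 − 0.8) = 0.2202/0.2500 = 0.8808
Terminal stock prices: S_uuu = 86.82, S_uud = 66.15, S_udd = 50.4, S_ddd = 38.4
Terminal payoffs (K − S): max(-6.822, 0) = 0, max(13.85, 0) = 13.85, max(29.6, 0) = 29.6, max(41.6, 0) = 41.6
Node uu (S = 82.69): continuation = e^(−0.02)·[0.8808·0.0000 + 0.1192·13.8500] = 1.6182; exercise value = 0.0000 ≤ continuation, so V_uu = 1.6182
Node ud (S = 63): continuation = e^(−0.02)·[0.8808·13.8500 + 0.1192·29.6000] = 15.4159; exercise value = 17.0000 > continuation, so V_ud = 17.0000 (exercise)
Node dd (S = 48): continuation = e^(−0.02)·[0.8808·29.6000 + 0.1192·41.6000] = 30.4159; exercise value = 32.0000 > continuation, so V_dd = 32.0000 (exercise)
Node u (S = 78.75): continuation = e^(−0.02)·[0.8808·1.6182 + 0.1192·17.0000] = 3.3832; exercise value = 1.2500 ≤ continuation, so V_u = 3.3832
Node d (S = 60): continuation = e^(−0.02)·[0.8808·17.0000 + 0.1192·32.0000] = 18.4159; exercise value = 20.0000 > continuation, so V_d = 20.0000 (exercise)
Node 0 (S = 75): continuation = e^(−0.02)·[0.8808·3.3832 + 0.1192·20.0000] = 5.2577; exercise value = 5.0000 ≤ continuation, so V_0 = 5.2577

5.26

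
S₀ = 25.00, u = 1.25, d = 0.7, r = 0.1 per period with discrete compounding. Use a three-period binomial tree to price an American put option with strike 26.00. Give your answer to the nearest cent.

Risk-neutral probability p = (1 + 0.1 − 0.7)/(1.25 − 0.7) = 0.4000/0.5500 = 0.7273
Terminal stock prices: S_uuu = 48.83, S_uud = 27.34, S_udd = 15.31, S_ddd = 8.575
Terminal payoffs (K − S): max(-22.83, 0) = 0, max(-1.344, 0) = 0, max(10.69, 0) = 10.69, max(17.43, 0) = 17.43
Node uu (S = 39.06): continuation = 1/1.1·[0.7273·0.0000 + 0.2727·0.0000] = 0.0000; exercise value = 0.0000 ≤ continuation, so V_uu = 0.0000
Node ud (S = 21.88): continuation = 1/1.1·[0.7273·0.0000 + 0.2727·10.6875] = 2.6498; exercise value = 4.1250 > continuation, so V_ud = 4.1250 (exercise)
Node dd (S = 12.25): continuation = 1/1.1·[0.7273·10.6875 + 0.2727·17.4250] = 11.3864; exercise value = 13.7500 > continuation, so V_dd = 13.7500 (exercise)
Node u (S = 31.25): continuation = 1/1.1·[0.7273·0.0000 + 0.2727·4.1250] = 1.0227; exercise value = 0.0000 ≤ continuation, so V_u = 1.0227
Node d (S = 17.5): continuation = 1/1.1·[0.7273·4.1250 + 0.2727·13.7500] = 6.1364; exercise value = 8.5000 > continuation, so V_d = 8.5000 (exercise)
Node 0 (S = 25): continuation = 1/1.1·[0.7273·1.0227 + 0.2727·8.5000] = 2.7836; exercise value = 1.0000 ≤ continuation, so V_0 = 2.7836

2.78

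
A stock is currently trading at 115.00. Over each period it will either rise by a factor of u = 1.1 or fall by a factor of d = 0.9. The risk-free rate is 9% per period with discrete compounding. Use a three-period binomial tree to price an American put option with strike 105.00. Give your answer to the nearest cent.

0.07

Risk-neutral probability p = (1 + 0.09 − 0.9)/(1.1 − 0.9) = 0.1900/0.2000 = 0.9500
Terminal stock prices: S_uuu = 153.1, S_uud = 125.2, S_udd = 102.5, S_ddd = 83.84
Terminal payoffs (K − S): max(-48.07, 0) = 0, max(-20.24, 0) = 0, max(2.535, 0) = 2.535, max(21.16, 0) = 21.16
Node uu (S = 139.2): continuation = 1/1.09·[0.9500·0.0000 + 0.0500·0.0000] = 0.0000; exercise value = 0.0000 ≤ continuation, so V_uu = 0.0000
Node ud (S = 113.9): continuation = 1/1.09·[0.9500·0.0000 + 0.0500·2.5350] = 0.1163; exercise value = 0.0000 ≤ continuation, so V_ud = 0.1163
Node dd (S = 93.15): continuation = 1/1.09·[0.9500·2.5350 + 0.0500·21.1650] = 3.1803; exercise value = 11.8500 > continuation, so V_dd = 11.8500 (exercise)
Node u (S = 126.5): continuation = 1/1.09·[0.9500·0.0000 + 0.0500·0.1163] = 0.0053; exercise value = 0.0000 ≤ continuation, so V_u = 0.0053
Node d (S = 103.5): continuation = 1/1.09·[0.9500·0.1163 + 0.0500·11.8500] = 0.6449; exercise value = 1.5000 > continuation, so V_d = 1.5000 (exercise)
Node 0 (S = 115): continuation = 1/1.09·[0.9500·0.0053 + 0.0500·1.5000] = 0.0735; exercise value = 0.0000 ≤ continuation, so V_0 = 0.0735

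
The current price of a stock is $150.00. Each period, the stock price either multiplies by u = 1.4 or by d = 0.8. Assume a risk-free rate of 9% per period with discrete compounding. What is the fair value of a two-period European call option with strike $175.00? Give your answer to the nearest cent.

Risk-neutral probability p = (1 + 0.09 − 0.8)/(1.4 − 0.8) = 0.2900/0.6000 = 0.4833
Terminal stock prices: S_uu = 294, S_ud = 168, S_dd = 96
Terminal payoffs (S − K): max(119, 0) = 119, max(-7, 0) = 0, max(-79, 0) = 0
Node u (S = 210): V_u = 1/1.09·[0.4833·119.0000 + 0.5167·0.0000] = 52.7676
Node d (S = 120): V_d = 1/1.09·[0.4833·0.0000 + 0.5167·0.0000] = 0.0000
Node 0 (S = 150): V_0 = 1/1.09·[0.4833·52.7676 + 0.5167·0.0000] = 23.3985

$23.40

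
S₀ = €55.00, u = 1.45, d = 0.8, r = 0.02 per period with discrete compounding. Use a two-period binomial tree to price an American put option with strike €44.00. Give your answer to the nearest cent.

€3.70

Risk-neutral probability p = (1 + 0.02 − 0.8)/(1.45 − 0.8) = 0.2200/0.6500 = 0.3385
Terminal stock prices: S_uu = 115.6, S_ud = 63.8, S_dd = 35.2
Terminal payoffs (K − S): max(-71.64, 0) = 0, max(-19.8, 0) = 0, max(8.8, 0) = 8.8
Node u (S = 79.75): continuation = 1/1.02·[0.3385·0.0000 + 0.6615·0.0000] = 0.0000; exercise value = 0.0000 ≤ continuation, so V_u = 0.0000
Node d (S = 44): continuation = 1/1.02·[0.3385·0.0000 + 0.6615·8.8000] = 5.7074; exercise value = 0.0000 ≤ continuation, so V_d = 5.7074
Node 0 (S = 55): continuation = 1/1.02·[0.3385·0.0000 + 0.6615·5.7074] = 3.7016; exercise value = 0.0000 ≤ continuation, so V_0 = 3.7016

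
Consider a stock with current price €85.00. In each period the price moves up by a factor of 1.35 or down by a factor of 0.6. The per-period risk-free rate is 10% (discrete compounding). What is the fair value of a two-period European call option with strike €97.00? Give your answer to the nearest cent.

€21.27

Risk-neutral probability p = (1 + 0.1 − 0.6)/(1.35 − 0.6) = 0.5000/0.7500 = 0.6667
Terminal stock prices: S_uu = 154.9, S_ud = 68.85, S_dd = 30.6
Terminal payoffs (S − K): max(57.91, 0) = 57.91, max(-28.15, 0) = 0, max(-66.4, 0) = 0
Node u (S = 114.8): V_u = 1/1.1·[0.6667·57.9125 + 0.3333·0.0000] = 35.0985
Node d (S = 51): V_d = 1/1.1·[0.6667·0.0000 + 0.3333·0.0000] = 0.0000
Node 0 (S = 85): V_0 = 1/1.1·[0.6667·35.0985 + 0.3333·0.0000] = 21.2718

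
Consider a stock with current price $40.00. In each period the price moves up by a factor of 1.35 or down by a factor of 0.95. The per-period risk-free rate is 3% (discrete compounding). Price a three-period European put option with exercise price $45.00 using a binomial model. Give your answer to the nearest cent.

Risk-neutral probability p = (1 + 0.03 − 0.95)/(1.35 − 0.95) = 0.0800/0.4000 = 0.2000
Terminal stock prices: S_uuu = 98.42, S_uud = 69.25, S_udd = 48.73, S_ddd = 34.29
Terminal payoffs (K − S): max(-53.42, 0) = 0, max(-24.25, 0) = 0, max(-3.735, 0) = 0, max(10.71, 0) = 10.71
Node uu (S = 72.9): V_uu = 1/1.03·[0.2000·0.0000 + 0.8000·0.0000] = 0.0000
Node ud (S = 51.3): V_ud = 1/1.03·[0.2000·0.0000 + 0.8000·0.0000] = 0.0000
Node dd (S = 36.1): V_dd = 1/1.03·[0.2000·0.0000 + 0.8000·10.7050] = 8.3146
Node u (S = 54): V_u = 1/1.03·[0.2000·0.0000 + 0.8000·0.0000] = 0.0000
Node d (S = 38): V_d = 1/1.03·[0.2000·0.0000 + 0.8000·8.3146] = 6.4579
Node 0 (S = 40): V_0 = 1/1.03·[0.2000·0.0000 + 0.8000·6.4579] = 5.0159

$5.02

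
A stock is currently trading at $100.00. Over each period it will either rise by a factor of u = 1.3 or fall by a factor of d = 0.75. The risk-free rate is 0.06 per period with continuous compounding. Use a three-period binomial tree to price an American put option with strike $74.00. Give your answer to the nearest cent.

$3.11

Risk-neutral probability p = (e^0.06 − 0.75)/(1.3 − 0.75) = 0.3118/0.5500 = 0.5670
Terminal stock prices: S_uuu = 219.7, S_uud = 126.8, S_udd = 73.12, S_ddd = 42.19
Terminal payoffs (K − S): max(-145.7, 0) = 0, max(-52.75, 0) = 0, max(0.875, 0) = 0.875, max(31.81, 0) = 31.81
Node uu (S = 169): continuation = e^(−0.06)·[0.5670·0.0000 + 0.4330·0.0000] = 0.0000; exercise value = 0.0000 ≤ continuation, so V_uu = 0.0000
Node ud (S = 97.5): continuation = e^(−0.06)·[0.5670·0.0000 + 0.4330·0.8750] = 0.3568; exercise value = 0.0000 ≤ continuation, so V_ud = 0.3568
Node dd (S = 56.25): continuation = e^(−0.06)·[0.5670·0.8750 + 0.4330·31.8125] = 13.4406; exercise value = 17.7500 > continuation, so V_dd = 17.7500 (exercise)
Node u (S = 130): continuation = e^(−0.06)·[0.5670·0.0000 + 0.4330·0.3568] = 0.1455; exercise value = 0.0000 ≤ continuation, so V_u = 0.1455
Node d (S = 75): continuation = e^(−0.06)·[0.5670·0.3568 + 0.4330·17.7500] = 7.4291; exercise value = 0.0000 ≤ continuation, so V_d = 7.4291
Node 0 (S = 100): continuation = e^(−0.06)·[0.5670·0.1455 + 0.4330·7.4291] = 3.1073; exercise value = 0.0000 ≤ continuation, so V_0 = 3.1073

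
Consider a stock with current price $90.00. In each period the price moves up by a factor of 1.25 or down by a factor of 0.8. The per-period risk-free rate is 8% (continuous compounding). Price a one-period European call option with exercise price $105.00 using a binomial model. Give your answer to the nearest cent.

Risk-neutral probability p = (e^0.08 − 0.8)/(1.25 − 0.8) = 0.2833/0.4500 = 0.6295
Terminal stock prices: S_u = 112.5, S_d = 72
Terminal payoffs (S − K): max(7.5, 0) = 7.5, max(-33, 0) = 0
Node 0 (S = 90): V_0 = e^(−0.08)·[0.6295·7.5000 + 0.3705·0.0000] = 4.3584

$4.36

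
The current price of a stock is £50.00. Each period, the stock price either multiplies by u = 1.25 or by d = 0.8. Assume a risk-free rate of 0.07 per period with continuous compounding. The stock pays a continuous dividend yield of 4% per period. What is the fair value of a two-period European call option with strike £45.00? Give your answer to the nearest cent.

Per-period risk-free factor R = e^0.07 = 1.0725; dividend-adjusted growth = e^(0.07−0.04) = 1.0305.
Risk-neutral probability p = (1.0305 − 0.8)/(1.25 − 0.8) = 0.2305/0.4500 = 0.5121
Terminal stock prices: S_uu = 78.12, S_ud = 50, S_dd = 32
Terminal payoffs (S − K): max(33.12, 0) = 33.12, max(5, 0) = 5, max(-13, 0) = 0
Node u (S = 62.5): V_u = e^(−0.07)·[0.5121·33.1250 + 0.4879·5.0000] = 18.0916
Node d (S = 40): V_d = e^(−0.07)·[0.5121·5.0000 + 0.4879·0.0000] = 2.3875
Node 0 (S = 50): V_0 = e^(−0.07)·[0.5121·18.0916 + 0.4879·2.3875] = 9.7248

£9.72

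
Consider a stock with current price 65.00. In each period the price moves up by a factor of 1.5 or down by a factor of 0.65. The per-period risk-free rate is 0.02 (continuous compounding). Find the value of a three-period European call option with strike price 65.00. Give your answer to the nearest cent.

Risk-neutral probability p = (e^0.02 − 0.65)/(1.5 − 0.65) = 0.3702/0.8500 = 0.4355
Terminal stock prices: S_uuu = 219.4, S_uud = 95.06, S_udd = 41.19, S_ddd = 17.85
Terminal payoffs (S − K): max(154.4, 0) = 154.4, max(30.06, 0) = 30.06, max(-23.81, 0) = 0, max(-47.15, 0) = 0
Node uu (S = 146.2): V_uu = e^(−0.02)·[0.4355·154.3750 + 0.5645·30.0625] = 82.5371
Node ud (S = 63.38): V_ud = e^(−0.02)·[0.4355·30.0625 + 0.5645·0.0000] = 12.8339
Node dd (S = 27.46): V_dd = e^(−0.02)·[0.4355·0.0000 + 0.5645·0.0000] = 0.0000
Node u (S = 97.5): V_u = e^(−0.02)·[0.4355·82.5371 + 0.5645·12.8339] = 42.3365
Node d (S = 42.25): V_d = e^(−0.02)·[0.4355·12.8339 + 0.5645·0.0000] = 5.4789
Node 0 (S = 65): V_0 = e^(−0.02)·[0.4355·42.3365 + 0.5645·5.4789] = 21.1052

21.11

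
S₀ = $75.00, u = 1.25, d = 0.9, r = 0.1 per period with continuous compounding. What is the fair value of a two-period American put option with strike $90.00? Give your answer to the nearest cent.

Risk-neutral probability p = (e^0.1 − 0.9)/(1.25 − 0.9) = 0.2052/0.3500 = 0.5862
Terminal stock prices: S_uu = 117.2, S_ud = 84.38, S_dd = 60.75
Terminal payoffs (K − S): max(-27.19, 0) = 0, max(5.625, 0) = 5.625, max(29.25, 0) = 29.25
Node u (S = 93.75): continuation = e^(−0.1)·[0.5862·0.0000 + 0.4138·5.6250] = 2.1061; exercise value = 0.0000 ≤ continuation, so V_u = 2.1061
Node d (S = 67.5): continuation = e^(−0.1)·[0.5862·5.6250 + 0.4138·29.2500] = 13.9354; exercise value = 22.5000 > continuation, so V_d = 22.5000 (exercise)
Node 0 (S = 75): continuation = e^(−0.1)·[0.5862·2.1061 + 0.4138·22.5000] = 9.5416; exercise value = 15.0000 > continuation, so V_0 = 15.0000 (exercise)

$15.00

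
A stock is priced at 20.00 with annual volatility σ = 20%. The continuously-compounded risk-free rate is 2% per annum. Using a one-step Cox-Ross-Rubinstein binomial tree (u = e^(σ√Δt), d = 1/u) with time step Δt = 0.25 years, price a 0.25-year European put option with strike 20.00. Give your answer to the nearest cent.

CRR parameters: u = e^(σ√Δt) = e^(0.2·√0.25) = 1.1052, d = 1/u = 0.9048
Per-period rate: rΔt = 0.02·0.25 = 0.005, so R = e^0.005 = 1.0050
Risk-neutral probability p = (e^0.005 − 0.9048)/(1.1052 − 0.9048) = 0.1002/0.2003 = 0.5000
Terminal stock prices: S_u = 22.1, S_d = 18.1
Terminal payoffs (K − S): max(-2.103, 0) = 0, max(1.903, 0) = 1.903
Node 0 (S = 20): V_0 = e^(−0.005)·[0.5000·0.0000 + 0.5000·1.9033] = 0.9468

0.95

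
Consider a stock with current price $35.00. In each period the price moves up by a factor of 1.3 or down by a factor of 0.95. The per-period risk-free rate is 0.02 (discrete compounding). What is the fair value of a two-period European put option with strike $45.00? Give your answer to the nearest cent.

Risk-neutral probability p = (1 + 0.02 − 0.95)/(1.3 − 0.95) = 0.0700/0.3500 = 0.2000
Terminal stock prices: S_uu = 59.15, S_ud = 43.23, S_dd = 31.59
Terminal payoffs (K − S): max(-14.15, 0) = 0, max(1.775, 0) = 1.775, max(13.41, 0) = 13.41
Node u (S = 45.5): V_u = 1/1.02·[0.2000·0.0000 + 0.8000·1.7750] = 1.3922
Node d (S = 33.25): V_d = 1/1.02·[0.2000·1.7750 + 0.8000·13.4125] = 10.8676
Node 0 (S = 35): V_0 = 1/1.02·[0.2000·1.3922 + 0.8000·10.8676] = 8.7966

$8.80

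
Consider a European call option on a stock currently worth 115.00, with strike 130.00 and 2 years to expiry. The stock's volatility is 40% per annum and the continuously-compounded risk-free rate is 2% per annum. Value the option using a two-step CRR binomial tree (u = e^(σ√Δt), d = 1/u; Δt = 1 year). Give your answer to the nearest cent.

CRR parameters: u = e^(σ√Δt) = e^(0.4·√1) = 1.4918, d = 1/u = 0.6703
Per-period rate: rΔt = 0.02·1 = 0.02, so R = e^0.02 = 1.0202
Risk-neutral probability p = (e^0.02 − 0.6703)/(1.4918 − 0.6703) = 0.3499/0.8215 = 0.4259
Terminal stock prices: S_uu = 255.9, S_ud = 115, S_dd = 51.67
Terminal payoffs (S − K): max(125.9, 0) = 125.9, max(-15, 0) = 0, max(-78.33, 0) = 0
Node u (S = 171.6): V_u = e^(−0.02)·[0.4259·125.9372 + 0.5741·0.0000] = 52.5749
Node d (S = 77.09): V_d = e^(−0.02)·[0.4259·0.0000 + 0.5741·0.0000] = 0.0000
Node 0 (S = 115): V_0 = e^(−0.02)·[0.4259·52.5749 + 0.5741·0.0000] = 21.9484

21.95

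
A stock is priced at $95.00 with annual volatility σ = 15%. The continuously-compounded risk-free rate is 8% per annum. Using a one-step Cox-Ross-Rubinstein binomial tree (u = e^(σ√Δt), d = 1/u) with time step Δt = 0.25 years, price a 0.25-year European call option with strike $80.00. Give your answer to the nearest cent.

$16.58

CRR parameters: u = e^(σ√Δt) = e^(0.15·√0.25) = 1.0779, d = 1/u = 0.9277
Per-period rate: rΔt = 0.08·0.25 = 0.02, so R = e^0.02 = 1.0202
Risk-neutral probability p = (e^0.02 − 0.9277)/(1.0779 − 0.9277) = 0.0925/0.1501 = 0.6158
Terminal stock prices: S_u = 102.4, S_d = 88.14
Terminal payoffs (S − K): max(22.4, 0) = 22.4, max(8.136, 0) = 8.136
Node 0 (S = 95): V_0 = e^(−0.02)·[0.6158·22.3990 + 0.3842·8.1356] = 16.5841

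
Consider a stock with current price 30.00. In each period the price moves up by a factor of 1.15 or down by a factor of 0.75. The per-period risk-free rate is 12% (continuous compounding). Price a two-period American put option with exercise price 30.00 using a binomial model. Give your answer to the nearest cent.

Risk-neutral probability p = (e^0.12 − 0.75)/(1.15 − 0.75) = 0.3775/0.4000 = 0.9437
Terminal stock prices: S_uu = 39.67, S_ud = 25.88, S_dd = 16.88
Terminal payoffs (K − S): max(-9.675, 0) = 0, max(4.125, 0) = 4.125, max(13.12, 0) = 13.12
Node u (S = 34.5): continuation = e^(−0.12)·[0.9437·0.0000 + 0.0563·4.1250] = 0.2058; exercise value = 0.0000 ≤ continuation, so V_u = 0.2058
Node d (S = 22.5): continuation = e^(−0.12)·[0.9437·4.1250 + 0.0563·13.1250] = 4.1076; exercise value = 7.5000 > continuation, so V_d = 7.5000 (exercise)
Node 0 (S = 30): continuation = e^(−0.12)·[0.9437·0.2058 + 0.0563·7.5000] = 0.5465; exercise value = 0.0000 ≤ continuation, so V_0 = 0.5465

0.55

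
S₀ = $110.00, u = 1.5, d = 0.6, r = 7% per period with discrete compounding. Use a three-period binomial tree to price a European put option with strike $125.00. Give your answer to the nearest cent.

Risk-neutral probability p = (1 + 0.07 − 0.6)/(1.5 − 0.6) = 0.4700/0.9000 = 0.5222
Terminal stock prices: S_uuu = 371.2, S_uud = 148.5, S_udd = 59.4, S_ddd = 23.76
Terminal payoffs (K − S): max(-246.2, 0) = 0, max(-23.5, 0) = 0, max(65.6, 0) = 65.6, max(101.2, 0) = 101.2
Node uu (S = 247.5): V_uu = 1/1.07·[0.5222·0.0000 + 0.4778·0.0000] = 0.0000
Node ud (S = 99): V_ud = 1/1.07·[0.5222·0.0000 + 0.4778·65.6000] = 29.2918
Node dd (S = 39.6): V_dd = 1/1.07·[0.5222·65.6000 + 0.4778·101.2400] = 77.2224
Node u (S = 165): V_u = 1/1.07·[0.5222·0.0000 + 0.4778·29.2918] = 13.0794
Node d (S = 66): V_d = 1/1.07·[0.5222·29.2918 + 0.4778·77.2224] = 48.7776
Node 0 (S = 110): V_0 = 1/1.07·[0.5222·13.0794 + 0.4778·48.7776] = 28.1637

$28.16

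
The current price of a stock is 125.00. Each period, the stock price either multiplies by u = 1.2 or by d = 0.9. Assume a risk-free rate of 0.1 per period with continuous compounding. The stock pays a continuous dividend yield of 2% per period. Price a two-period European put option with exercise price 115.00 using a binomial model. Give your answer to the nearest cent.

Per-period risk-free factor R = e^0.1 = 1.1052; dividend-adjusted growth = e^(0.1−0.02) = 1.0833.
Risk-neutral probability p = (1.0833 − 0.9)/(1.2 − 0.9) = 0.1833/0.3000 = 0.6110
Terminal stock prices: S_uu = 180, S_ud = 135, S_dd = 101.2
Terminal payoffs (K − S): max(-65, 0) = 0, max(-20, 0) = 0, max(13.75, 0) = 13.75
Node u (S = 150): V_u = e^(−0.1)·[0.6110·0.0000 + 0.3890·0.0000] = 0.0000
Node d (S = 112.5): V_d = e^(−0.1)·[0.6110·0.0000 + 0.3890·13.7500] = 4.8403
Node 0 (S = 125): V_0 = e^(−0.1)·[0.6110·0.0000 + 0.3890·4.8403] = 1.7039

1.70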